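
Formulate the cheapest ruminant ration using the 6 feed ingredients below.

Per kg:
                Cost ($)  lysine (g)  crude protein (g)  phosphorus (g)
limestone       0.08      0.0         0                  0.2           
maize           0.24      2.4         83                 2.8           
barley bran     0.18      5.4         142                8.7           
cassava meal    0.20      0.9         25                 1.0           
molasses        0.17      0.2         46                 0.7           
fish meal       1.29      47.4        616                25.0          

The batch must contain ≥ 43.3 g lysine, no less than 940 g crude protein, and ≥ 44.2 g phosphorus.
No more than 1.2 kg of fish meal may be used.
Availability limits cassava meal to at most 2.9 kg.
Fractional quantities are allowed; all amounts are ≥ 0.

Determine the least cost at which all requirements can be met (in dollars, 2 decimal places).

Set it up as a linear program. Let x1 = kg of limestone, x2 = kg of maize, x3 = kg of barley bran, x4 = kg of cassava meal, x5 = kg of molasses, x6 = kg of fish meal.
Minimize 0.08x1 + 0.24x2 + 0.18x3 + 0.2x4 + 0.17x5 + 1.29x6 s.t.:
  2.4x2 + 5.4x3 + 0.9x4 + 0.2x5 + 47.4x6 ≥ 43.3   (lysine)
  83x2 + 142x3 + 25x4 + 46x5 + 616x6 ≥ 940   (crude protein)
  0.2x1 + 2.8x2 + 8.7x3 + 1x4 + 0.7x5 + 25x6 ≥ 44.2   (phosphorus)
  x6 ≤ 1.2
  x4 ≤ 2.9
  x1, x2, x3, x4, x5, x6 ≥ 0.
The optimal basis is {barley bran, fish meal}; limestone, maize, cassava meal, molasses drop out. Binding constraints: lysine and crude protein.
Optimal quantities: barley bran = 5.253 kg, fish meal = 0.3151 kg.
Cost = 0.18·5.253 + 1.29·0.3151 = 1.3520.

$1.35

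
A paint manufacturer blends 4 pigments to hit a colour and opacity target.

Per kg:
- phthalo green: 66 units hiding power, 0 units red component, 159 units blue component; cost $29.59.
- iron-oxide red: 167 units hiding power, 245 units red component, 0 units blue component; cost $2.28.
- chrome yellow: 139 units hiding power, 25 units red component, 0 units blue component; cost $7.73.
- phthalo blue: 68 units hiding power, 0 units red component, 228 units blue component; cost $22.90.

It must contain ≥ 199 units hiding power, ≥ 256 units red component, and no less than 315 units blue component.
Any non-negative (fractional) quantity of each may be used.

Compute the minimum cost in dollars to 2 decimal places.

$34.02

Set it up as a linear program. Let x1 = kg of phthalo green, x2 = kg of iron-oxide red, x3 = kg of chrome yellow, x4 = kg of phthalo blue.
Minimise 29.59x1 + 2.28x2 + 7.73x3 + 22.9x4 with:
  66x1 + 167x2 + 139x3 + 68x4 ≥ 199   (hiding power)
  245x2 + 25x3 ≥ 256   (red component)
  159x1 + 228x4 ≥ 315   (blue component)
  x1, x2, x3, x4 ≥ 0.
The cheapest feasible vertex uses only iron-oxide red, phthalo blue; phthalo green, chrome yellow are not used. Binding constraints: red component and blue component.
That vertex is x2 = 1.0449, x4 = 1.3816.
Objective = 2.28·1.0449 + 22.9·1.3816 = 34.0210.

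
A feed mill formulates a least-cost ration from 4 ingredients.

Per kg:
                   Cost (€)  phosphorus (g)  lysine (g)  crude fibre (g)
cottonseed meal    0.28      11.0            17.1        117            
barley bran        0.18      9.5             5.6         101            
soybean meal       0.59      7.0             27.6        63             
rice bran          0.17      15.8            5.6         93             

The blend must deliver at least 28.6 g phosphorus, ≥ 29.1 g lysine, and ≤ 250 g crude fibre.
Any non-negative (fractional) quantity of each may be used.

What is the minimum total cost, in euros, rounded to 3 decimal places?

€0.540

This is a linear program. Let x1 = kg of cottonseed meal, x2 = kg of barley bran, x3 = kg of soybean meal, x4 = kg of rice bran.
min 0.28x1 + 0.18x2 + 0.59x3 + 0.17x4 subject to:
  11x1 + 9.5x2 + 7x3 + 15.8x4 ≥ 28.6   (phosphorus)
  17.1x1 + 5.6x2 + 27.6x3 + 5.6x4 ≥ 29.1   (lysine)
  117x1 + 101x2 + 63x3 + 93x4 ≤ 250   (crude fibre)
  x1, x2, x3, x4 ≥ 0.
At the optimum only cottonseed meal, rice bran are positive (barley bran, soybean meal = 0). Binding constraints: phosphorus and lysine.
Solving gives x1 = 1.436, x4 = 0.81.
Total cost: 0.28·1.436 + 0.17·0.81 = 0.53978.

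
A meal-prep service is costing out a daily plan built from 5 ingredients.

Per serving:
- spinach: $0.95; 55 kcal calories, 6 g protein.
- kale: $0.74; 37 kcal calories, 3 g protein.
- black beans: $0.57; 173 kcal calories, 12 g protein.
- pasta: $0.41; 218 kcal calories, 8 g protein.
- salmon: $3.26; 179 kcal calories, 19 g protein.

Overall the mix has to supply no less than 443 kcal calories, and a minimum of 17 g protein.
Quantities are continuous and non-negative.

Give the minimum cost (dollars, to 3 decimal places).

$0.865

Let x1 = servings of spinach, x2 = servings of kale, x3 = servings of black beans, x4 = servings of pasta, x5 = servings of salmon.
min 0.95x1 + 0.74x2 + 0.57x3 + 0.41x4 + 3.26x5 s.t.:
  55x1 + 37x2 + 173x3 + 218x4 + 179x5 ≥ 443   (calories)
  6x1 + 3x2 + 12x3 + 8x4 + 19x5 ≥ 17   (protein)
  x1, x2, x3, x4, x5 ≥ 0.
The minimum-cost mix takes nothing from spinach, kale, salmon — only black beans, pasta. The calories and protein requirements are met with equality.
That vertex is x3 = 0.1315, x4 = 1.928.
Hence cost = 0.57·0.1315 + 0.41·1.928 = $0.86544.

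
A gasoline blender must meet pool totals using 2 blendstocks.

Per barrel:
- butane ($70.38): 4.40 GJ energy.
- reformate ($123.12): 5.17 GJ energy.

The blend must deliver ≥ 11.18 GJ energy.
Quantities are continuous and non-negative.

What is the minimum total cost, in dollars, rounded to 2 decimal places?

$178.83

Let x1 = barrels of butane, x2 = barrels of reformate.
Minimise 70.38x1 + 123.12x2 with:
  4.4x1 + 5.17x2 ≥ 11.18   (energy)
  x1, x2 ≥ 0.
The minimum-cost mix takes nothing from reformate — only butane. There the energy constraint is tight.
So butane = 2.5409 barrels.
Hence cost = 70.38·2.5409 = $178.8285.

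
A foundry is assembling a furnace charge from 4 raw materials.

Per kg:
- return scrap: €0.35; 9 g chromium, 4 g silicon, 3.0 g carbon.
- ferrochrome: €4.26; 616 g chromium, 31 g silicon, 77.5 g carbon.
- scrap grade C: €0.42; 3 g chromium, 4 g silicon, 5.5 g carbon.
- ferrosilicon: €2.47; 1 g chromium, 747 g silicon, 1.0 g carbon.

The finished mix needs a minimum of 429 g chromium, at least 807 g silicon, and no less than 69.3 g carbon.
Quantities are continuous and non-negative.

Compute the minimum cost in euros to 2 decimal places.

This is a linear program. Let x1 = kg of return scrap, x2 = kg of ferrochrome, x3 = kg of scrap grade C, x4 = kg of ferrosilicon.
Minimize 0.35x1 + 4.26x2 + 0.42x3 + 2.47x4 subject to:
  9x1 + 616x2 + 3x3 + 1x4 ≥ 429   (chromium)
  4x1 + 31x2 + 4x3 + 747x4 ≥ 807   (silicon)
  3x1 + 77.5x2 + 5.5x3 + 1x4 ≥ 69.3   (carbon)
  x1, x2, x3, x4 ≥ 0.
The minimum-cost mix takes nothing from return scrap, scrap grade C — only ferrochrome, ferrosilicon. The silicon and carbon requirements are met with equality.
Solving gives x2 = 0.8807, x4 = 1.044.
Total cost: 4.26·0.8807 + 2.47·1.044 = 6.3305.

€6.33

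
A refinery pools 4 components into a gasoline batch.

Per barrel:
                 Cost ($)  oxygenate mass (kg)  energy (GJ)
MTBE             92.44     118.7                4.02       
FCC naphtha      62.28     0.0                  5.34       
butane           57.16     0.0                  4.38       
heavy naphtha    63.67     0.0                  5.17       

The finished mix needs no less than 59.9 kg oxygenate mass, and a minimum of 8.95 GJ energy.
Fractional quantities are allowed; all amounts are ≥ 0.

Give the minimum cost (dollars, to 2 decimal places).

Let x1 = barrels of MTBE, x2 = barrels of FCC naphtha, x3 = barrels of butane, x4 = barrels of heavy naphtha.
Minimize 92.44x1 + 62.28x2 + 57.16x3 + 63.67x4 subject to:
  118.7x1 ≥ 59.9   (oxygenate mass)
  4.02x1 + 5.34x2 + 4.38x3 + 5.17x4 ≥ 8.95   (energy)
  x1, x2, x3, x4 ≥ 0.
At the optimum only MTBE, FCC naphtha are positive (butane, heavy naphtha = 0). Binding constraints: oxygenate mass and energy.
So MTBE = 0.50463 barrels, FCC naphtha = 1.2961 barrels.
Cost = 92.44·0.50463 + 62.28·1.2961 = 127.3691.

$127.37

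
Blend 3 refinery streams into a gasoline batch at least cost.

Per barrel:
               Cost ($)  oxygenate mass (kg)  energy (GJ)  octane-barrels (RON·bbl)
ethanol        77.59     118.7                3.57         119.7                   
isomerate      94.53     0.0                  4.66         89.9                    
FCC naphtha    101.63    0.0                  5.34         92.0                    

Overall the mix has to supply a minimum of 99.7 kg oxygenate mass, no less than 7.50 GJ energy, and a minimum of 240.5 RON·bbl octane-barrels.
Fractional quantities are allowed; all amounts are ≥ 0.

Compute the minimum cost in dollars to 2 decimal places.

$161.19

Let x1 = barrels of ethanol, x2 = barrels of isomerate, x3 = barrels of FCC naphtha.
Minimize 77.59x1 + 94.53x2 + 101.63x3 with:
  118.7x1 ≥ 99.7   (oxygenate mass)
  3.57x1 + 4.66x2 + 5.34x3 ≥ 7.5   (energy)
  119.7x1 + 89.9x2 + 92x3 ≥ 240.5   (octane-barrels)
  x1, x2, x3 ≥ 0.
The minimum-cost mix takes nothing from isomerate — only ethanol, FCC naphtha. Binding constraints: energy and octane-barrels.
That vertex is x1 = 1.91232, x3 = 0.126031.
Total cost: 77.59·1.91232 + 101.63·0.126031 = 161.1854.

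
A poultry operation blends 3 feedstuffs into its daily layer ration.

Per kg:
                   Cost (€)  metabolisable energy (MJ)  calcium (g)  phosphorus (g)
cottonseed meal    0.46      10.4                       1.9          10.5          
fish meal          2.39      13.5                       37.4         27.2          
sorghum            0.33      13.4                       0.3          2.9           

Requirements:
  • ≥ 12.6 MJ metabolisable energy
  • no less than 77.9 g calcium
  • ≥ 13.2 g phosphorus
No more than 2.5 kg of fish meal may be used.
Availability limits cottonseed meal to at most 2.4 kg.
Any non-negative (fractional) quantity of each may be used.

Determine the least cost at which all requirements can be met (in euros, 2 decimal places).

€4.98

Let x1 = kg of cottonseed meal, x2 = kg of fish meal, x3 = kg of sorghum.
min 0.46x1 + 2.39x2 + 0.33x3 subject to:
  10.4x1 + 13.5x2 + 13.4x3 ≥ 12.6   (metabolisable energy)
  1.9x1 + 37.4x2 + 0.3x3 ≥ 77.9   (calcium)
  10.5x1 + 27.2x2 + 2.9x3 ≥ 13.2   (phosphorus)
  x2 ≤ 2.5
  x1 ≤ 2.4
  x1, x2, x3 ≥ 0.
The optimal basis is {fish meal}; cottonseed meal, sorghum drop out. The calcium requirement is met with equality.
Solving gives x2 = 2.083.
Cost = 2.39·2.083 = 4.9784.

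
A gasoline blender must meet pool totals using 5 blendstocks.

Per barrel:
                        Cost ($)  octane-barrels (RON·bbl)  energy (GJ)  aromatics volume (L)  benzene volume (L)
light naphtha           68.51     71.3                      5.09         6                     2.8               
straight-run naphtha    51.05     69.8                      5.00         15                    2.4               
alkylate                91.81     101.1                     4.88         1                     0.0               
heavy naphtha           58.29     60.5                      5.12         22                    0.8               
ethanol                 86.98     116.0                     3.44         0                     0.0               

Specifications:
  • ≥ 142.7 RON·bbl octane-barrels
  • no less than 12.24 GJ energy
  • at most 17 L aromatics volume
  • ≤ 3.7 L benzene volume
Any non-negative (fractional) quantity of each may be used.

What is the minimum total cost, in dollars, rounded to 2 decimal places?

Let x1 = barrels of light naphtha, x2 = barrels of straight-run naphtha, x3 = barrels of alkylate, x4 = barrels of heavy naphtha, x5 = barrels of ethanol.
min 68.51x1 + 51.05x2 + 91.81x3 + 58.29x4 + 86.98x5 with:
  71.3x1 + 69.8x2 + 101.1x3 + 60.5x4 + 116x5 ≥ 142.7   (octane-barrels)
  5.09x1 + 5x2 + 4.88x3 + 5.12x4 + 3.44x5 ≥ 12.24   (energy)
  6x1 + 15x2 + 1x3 + 22x4 ≤ 17   (aromatics volume)
  2.8x1 + 2.4x2 + 0.8x4 ≤ 3.7   (benzene volume)
  x1, x2, x3, x4, x5 ≥ 0.
The cheapest feasible vertex uses only light naphtha, straight-run naphtha, alkylate; heavy naphtha, ethanol are not used. The energy, aromatics volume, benzene volume requirements are met with equality.
So light naphtha = 0.62159 barrels, straight-run naphtha = 0.81648 barrels, alkylate = 1.0233 barrels.
Hence cost = 68.51·0.62159 + 51.05·0.81648 + 91.81·1.0233 = $178.2156.

$178.22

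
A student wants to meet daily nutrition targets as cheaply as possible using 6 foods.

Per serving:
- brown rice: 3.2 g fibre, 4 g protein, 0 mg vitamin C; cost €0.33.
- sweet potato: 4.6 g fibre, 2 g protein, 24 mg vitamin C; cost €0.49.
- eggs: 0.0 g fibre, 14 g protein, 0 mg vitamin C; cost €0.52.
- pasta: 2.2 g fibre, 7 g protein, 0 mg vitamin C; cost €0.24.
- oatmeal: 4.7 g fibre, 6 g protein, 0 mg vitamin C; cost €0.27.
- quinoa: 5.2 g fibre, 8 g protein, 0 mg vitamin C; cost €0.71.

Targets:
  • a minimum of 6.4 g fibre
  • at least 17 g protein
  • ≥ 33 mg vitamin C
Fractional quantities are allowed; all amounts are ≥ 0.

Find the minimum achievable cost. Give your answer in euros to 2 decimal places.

This is a linear program. Let x1 = servings of brown rice, x2 = servings of sweet potato, x3 = servings of eggs, x4 = servings of pasta, x5 = servings of oatmeal, x6 = servings of quinoa.
Minimise 0.33x1 + 0.49x2 + 0.52x3 + 0.24x4 + 0.27x5 + 0.71x6 subject to:
  3.2x1 + 4.6x2 + 2.2x4 + 4.7x5 + 5.2x6 ≥ 6.4   (fibre)
  4x1 + 2x2 + 14x3 + 7x4 + 6x5 + 8x6 ≥ 17   (protein)
  24x2 ≥ 33   (vitamin C)
  x1, x2, x3, x4, x5, x6 ≥ 0.
The optimal basis is {sweet potato, pasta}; brown rice, eggs, oatmeal, quinoa drop out. There the protein and vitamin C constraints are tight.
Optimal quantities: sweet potato = 1.375 servings, pasta = 2.036 servings.
Total cost: 0.49·1.375 + 0.24·2.036 = 1.1624.

€1.16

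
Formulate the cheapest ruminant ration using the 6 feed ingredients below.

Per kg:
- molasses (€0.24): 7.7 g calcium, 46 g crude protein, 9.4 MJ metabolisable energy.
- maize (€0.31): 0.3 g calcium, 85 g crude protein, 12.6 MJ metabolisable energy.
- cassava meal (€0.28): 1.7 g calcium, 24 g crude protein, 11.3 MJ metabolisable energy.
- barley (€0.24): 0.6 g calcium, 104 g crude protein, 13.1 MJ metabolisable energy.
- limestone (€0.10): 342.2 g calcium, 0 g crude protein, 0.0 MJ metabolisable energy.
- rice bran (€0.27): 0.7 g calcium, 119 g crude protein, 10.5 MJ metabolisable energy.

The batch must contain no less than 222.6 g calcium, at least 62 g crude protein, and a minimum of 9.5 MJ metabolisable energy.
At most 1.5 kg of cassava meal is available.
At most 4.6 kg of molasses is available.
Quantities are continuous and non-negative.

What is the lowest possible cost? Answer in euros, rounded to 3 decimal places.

Let x1 = kg of molasses, x2 = kg of maize, x3 = kg of cassava meal, x4 = kg of barley, x5 = kg of limestone, x6 = kg of rice bran.
Minimise 0.24x1 + 0.31x2 + 0.28x3 + 0.24x4 + 0.1x5 + 0.27x6 subject to:
  7.7x1 + 0.3x2 + 1.7x3 + 0.6x4 + 342.2x5 + 0.7x6 ≥ 222.6   (calcium)
  46x1 + 85x2 + 24x3 + 104x4 + 119x6 ≥ 62   (crude protein)
  9.4x1 + 12.6x2 + 11.3x3 + 13.1x4 + 10.5x6 ≥ 9.5   (metabolisable energy)
  x3 ≤ 1.5
  x1 ≤ 4.6
  x1, x2, x3, x4, x5, x6 ≥ 0.
The optimal basis is {barley, limestone}; molasses, maize, cassava meal, rice bran drop out. Binding constraints: calcium and metabolisable energy.
That vertex is x4 = 0.7252, x5 = 0.6492.
Cost = 0.24·0.7252 + 0.1·0.6492 = 0.23897.

€0.239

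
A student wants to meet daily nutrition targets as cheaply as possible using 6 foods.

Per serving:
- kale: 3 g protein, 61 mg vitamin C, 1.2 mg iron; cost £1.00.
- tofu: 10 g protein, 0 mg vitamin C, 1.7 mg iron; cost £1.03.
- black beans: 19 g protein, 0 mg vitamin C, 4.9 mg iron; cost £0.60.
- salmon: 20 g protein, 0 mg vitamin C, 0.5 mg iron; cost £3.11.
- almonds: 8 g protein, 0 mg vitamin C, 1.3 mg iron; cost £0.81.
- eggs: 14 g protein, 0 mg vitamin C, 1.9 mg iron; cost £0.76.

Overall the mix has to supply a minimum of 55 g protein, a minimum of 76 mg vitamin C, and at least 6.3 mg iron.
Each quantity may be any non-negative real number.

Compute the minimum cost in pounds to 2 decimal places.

Set it up as a linear program. Let x1 = servings of kale, x2 = servings of tofu, x3 = servings of black beans, x4 = servings of salmon, x5 = servings of almonds, x6 = servings of eggs.
Minimise 1x1 + 1.03x2 + 0.6x3 + 3.11x4 + 0.81x5 + 0.76x6 s.t.:
  3x1 + 10x2 + 19x3 + 20x4 + 8x5 + 14x6 ≥ 55   (protein)
  61x1 ≥ 76   (vitamin C)
  1.2x1 + 1.7x2 + 4.9x3 + 0.5x4 + 1.3x5 + 1.9x6 ≥ 6.3   (iron)
  x1, x2, x3, x4, x5, x6 ≥ 0.
The minimum-cost mix takes nothing from tofu, salmon, almonds, eggs — only kale, black beans. The protein and vitamin C requirements are met with equality.
Optimal quantities: kale = 1.246 servings, black beans = 2.698 servings.
Cost = 1·1.246 + 0.6·2.698 = 2.8648.

£2.86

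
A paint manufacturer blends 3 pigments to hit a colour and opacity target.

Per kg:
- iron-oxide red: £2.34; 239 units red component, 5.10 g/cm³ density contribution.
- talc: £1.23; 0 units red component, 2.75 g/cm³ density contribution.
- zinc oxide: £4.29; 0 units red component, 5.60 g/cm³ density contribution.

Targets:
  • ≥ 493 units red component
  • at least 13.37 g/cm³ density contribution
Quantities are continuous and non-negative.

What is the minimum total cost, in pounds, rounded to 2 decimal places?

Let x1 = kg of iron-oxide red, x2 = kg of talc, x3 = kg of zinc oxide.
min 2.34x1 + 1.23x2 + 4.29x3 s.t.:
  239x1 ≥ 493   (red component)
  5.1x1 + 2.75x2 + 5.6x3 ≥ 13.37   (density contribution)
  x1, x2, x3 ≥ 0.
The optimal basis is {iron-oxide red, talc}; zinc oxide drops out. There the red component and density contribution constraints are tight.
Solving gives x1 = 2.063, x2 = 1.036.
Total cost: 2.34·2.063 + 1.23·1.036 = 6.1017.

£6.10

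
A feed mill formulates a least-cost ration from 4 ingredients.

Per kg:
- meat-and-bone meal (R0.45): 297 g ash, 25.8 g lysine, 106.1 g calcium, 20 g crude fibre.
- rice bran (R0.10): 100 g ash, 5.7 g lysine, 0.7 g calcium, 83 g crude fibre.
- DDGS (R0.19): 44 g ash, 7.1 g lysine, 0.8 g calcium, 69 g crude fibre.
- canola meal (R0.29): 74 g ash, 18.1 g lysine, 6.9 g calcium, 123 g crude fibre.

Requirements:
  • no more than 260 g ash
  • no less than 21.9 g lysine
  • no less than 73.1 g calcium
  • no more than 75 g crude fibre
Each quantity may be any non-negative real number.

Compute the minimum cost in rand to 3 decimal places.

R0.376

This is a linear program. Let x1 = kg of meat-and-bone meal, x2 = kg of rice bran, x3 = kg of DDGS, x4 = kg of canola meal.
Minimise 0.45x1 + 0.1x2 + 0.19x3 + 0.29x4 s.t.:
  297x1 + 100x2 + 44x3 + 74x4 ≤ 260   (ash)
  25.8x1 + 5.7x2 + 7.1x3 + 18.1x4 ≥ 21.9   (lysine)
  106.1x1 + 0.7x2 + 0.8x3 + 6.9x4 ≥ 73.1   (calcium)
  20x1 + 83x2 + 69x3 + 123x4 ≤ 75   (crude fibre)
  x1, x2, x3, x4 ≥ 0.
The minimum-cost mix takes nothing from rice bran, DDGS — only meat-and-bone meal, canola meal. Binding constraints: lysine and calcium.
That vertex is x1 = 0.6726, x4 = 0.2512.
Total cost: 0.45·0.6726 + 0.29·0.2512 = 0.37552.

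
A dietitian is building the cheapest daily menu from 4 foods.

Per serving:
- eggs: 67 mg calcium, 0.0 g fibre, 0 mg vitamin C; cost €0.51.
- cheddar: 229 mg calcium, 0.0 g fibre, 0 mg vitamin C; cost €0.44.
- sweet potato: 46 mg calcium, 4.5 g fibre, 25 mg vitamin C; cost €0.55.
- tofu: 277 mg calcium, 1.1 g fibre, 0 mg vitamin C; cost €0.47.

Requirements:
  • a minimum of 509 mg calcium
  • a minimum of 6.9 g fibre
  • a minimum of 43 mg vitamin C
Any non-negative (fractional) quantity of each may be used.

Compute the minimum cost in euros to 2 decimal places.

Let x1 = servings of eggs, x2 = servings of cheddar, x3 = servings of sweet potato, x4 = servings of tofu.
Minimise 0.51x1 + 0.44x2 + 0.55x3 + 0.47x4 s.t.:
  67x1 + 229x2 + 46x3 + 277x4 ≥ 509   (calcium)
  4.5x3 + 1.1x4 ≥ 6.9   (fibre)
  25x3 ≥ 43   (vitamin C)
  x1, x2, x3, x4 ≥ 0.
The cheapest feasible vertex uses only sweet potato, tofu; eggs, cheddar are not used. There the calcium and vitamin C constraints are tight.
Solving gives x3 = 1.72, x4 = 1.552.
Cost = 0.55·1.72 + 0.47·1.552 = 1.6754.

€1.68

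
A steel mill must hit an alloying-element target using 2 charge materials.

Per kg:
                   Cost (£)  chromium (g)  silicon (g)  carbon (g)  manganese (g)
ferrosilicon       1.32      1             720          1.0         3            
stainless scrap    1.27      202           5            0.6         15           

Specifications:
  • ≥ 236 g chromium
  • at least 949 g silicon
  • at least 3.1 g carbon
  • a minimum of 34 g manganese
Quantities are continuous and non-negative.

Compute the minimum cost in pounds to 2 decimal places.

£4.99

Set it up as a linear program. Let x1 = kg of ferrosilicon, x2 = kg of stainless scrap.
Minimise 1.32x1 + 1.27x2 with:
  1x1 + 202x2 ≥ 236   (chromium)
  720x1 + 5x2 ≥ 949   (silicon)
  1x1 + 0.6x2 ≥ 3.1   (carbon)
  3x1 + 15x2 ≥ 34   (manganese)
  x1, x2 ≥ 0.
Both inputs are positive at the optimum. There the carbon and manganese constraints are tight.
Optimal quantities: ferrosilicon = 1.977 kg, stainless scrap = 1.871 kg.
Hence cost = 1.32·1.977 + 1.27·1.871 = £4.9858.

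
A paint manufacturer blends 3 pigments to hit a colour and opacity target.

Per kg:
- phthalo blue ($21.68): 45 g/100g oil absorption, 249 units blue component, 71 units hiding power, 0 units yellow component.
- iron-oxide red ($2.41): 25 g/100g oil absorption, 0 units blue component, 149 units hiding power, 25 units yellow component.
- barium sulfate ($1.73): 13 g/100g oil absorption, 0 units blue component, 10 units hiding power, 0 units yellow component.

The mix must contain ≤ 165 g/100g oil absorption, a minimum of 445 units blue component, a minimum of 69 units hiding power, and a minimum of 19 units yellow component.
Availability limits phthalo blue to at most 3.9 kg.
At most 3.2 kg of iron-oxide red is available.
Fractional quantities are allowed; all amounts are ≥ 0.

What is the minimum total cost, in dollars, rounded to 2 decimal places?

Let x1 = kg of phthalo blue, x2 = kg of iron-oxide red, x3 = kg of barium sulfate.
Minimize 21.68x1 + 2.41x2 + 1.73x3 s.t.:
  45x1 + 25x2 + 13x3 ≤ 165   (oil absorption)
  249x1 ≥ 445   (blue component)
  71x1 + 149x2 + 10x3 ≥ 69   (hiding power)
  25x2 ≥ 19   (yellow component)
  x1 ≤ 3.9
  x2 ≤ 3.2
  x1, x2, x3 ≥ 0.
The cheapest feasible vertex uses only phthalo blue, iron-oxide red; barium sulfate is not used. Binding constraints: blue component and yellow component.
Optimal quantities: phthalo blue = 1.7871 kg, iron-oxide red = 0.76 kg.
Objective = 21.68·1.7871 + 2.41·0.76 = 40.5759.

$40.58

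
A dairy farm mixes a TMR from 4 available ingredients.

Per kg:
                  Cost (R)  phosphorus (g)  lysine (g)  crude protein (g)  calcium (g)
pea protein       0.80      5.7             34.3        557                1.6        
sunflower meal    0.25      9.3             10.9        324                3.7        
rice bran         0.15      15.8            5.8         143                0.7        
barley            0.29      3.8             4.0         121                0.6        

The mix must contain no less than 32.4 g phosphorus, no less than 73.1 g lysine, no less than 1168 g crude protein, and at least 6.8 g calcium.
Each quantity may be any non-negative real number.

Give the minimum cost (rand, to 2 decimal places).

Let x1 = kg of pea protein, x2 = kg of sunflower meal, x3 = kg of rice bran, x4 = kg of barley.
Minimise 0.8x1 + 0.25x2 + 0.15x3 + 0.29x4 subject to:
  5.7x1 + 9.3x2 + 15.8x3 + 3.8x4 ≥ 32.4   (phosphorus)
  34.3x1 + 10.9x2 + 5.8x3 + 4x4 ≥ 73.1   (lysine)
  557x1 + 324x2 + 143x3 + 121x4 ≥ 1168   (crude protein)
  1.6x1 + 3.7x2 + 0.7x3 + 0.6x4 ≥ 6.8   (calcium)
  x1, x2, x3, x4 ≥ 0.
The cheapest feasible vertex uses only sunflower meal; pea protein, rice bran, barley are not used. Binding constraint: lysine.
Solving gives x2 = 6.706.
Total cost: 0.25·6.706 = 1.6765.

R1.68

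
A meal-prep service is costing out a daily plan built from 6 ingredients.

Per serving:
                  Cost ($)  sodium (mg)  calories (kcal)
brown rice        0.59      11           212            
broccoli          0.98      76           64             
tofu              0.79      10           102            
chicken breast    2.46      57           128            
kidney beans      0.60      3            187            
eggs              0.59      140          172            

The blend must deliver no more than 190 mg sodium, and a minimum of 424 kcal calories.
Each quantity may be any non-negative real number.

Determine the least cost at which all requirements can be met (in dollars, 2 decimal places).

$1.18

Let x1 = servings of brown rice, x2 = servings of broccoli, x3 = servings of tofu, x4 = servings of chicken breast, x5 = servings of kidney beans, x6 = servings of eggs.
Minimize 0.59x1 + 0.98x2 + 0.79x3 + 2.46x4 + 0.6x5 + 0.59x6 s.t.:
  11x1 + 76x2 + 10x3 + 57x4 + 3x5 + 140x6 ≤ 190   (sodium)
  212x1 + 64x2 + 102x3 + 128x4 + 187x5 + 172x6 ≥ 424   (calories)
  x1, x2, x3, x4, x5, x6 ≥ 0.
The optimal basis is {brown rice}; broccoli, tofu, chicken breast, kidney beans, eggs drop out. Binding constraint: calories.
Optimal quantities: brown rice = 2 servings.
Cost = 0.59·2 = 1.1800.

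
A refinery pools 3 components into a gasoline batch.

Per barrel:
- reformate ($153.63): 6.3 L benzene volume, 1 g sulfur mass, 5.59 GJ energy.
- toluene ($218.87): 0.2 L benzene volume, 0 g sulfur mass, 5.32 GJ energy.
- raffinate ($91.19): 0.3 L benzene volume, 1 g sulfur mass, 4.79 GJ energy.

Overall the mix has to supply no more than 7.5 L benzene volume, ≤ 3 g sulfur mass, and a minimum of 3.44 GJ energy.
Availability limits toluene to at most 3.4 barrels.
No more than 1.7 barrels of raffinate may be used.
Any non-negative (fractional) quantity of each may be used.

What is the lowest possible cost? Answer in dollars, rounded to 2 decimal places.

$65.49

This is a linear program. Let x1 = barrels of reformate, x2 = barrels of toluene, x3 = barrels of raffinate.
min 153.63x1 + 218.87x2 + 91.19x3 with:
  6.3x1 + 0.2x2 + 0.3x3 ≤ 7.5   (benzene volume)
  1x1 + 1x3 ≤ 3   (sulfur mass)
  5.59x1 + 5.32x2 + 4.79x3 ≥ 3.44   (energy)
  x2 ≤ 3.4
  x3 ≤ 1.7
  x1, x2, x3 ≥ 0.
The cheapest feasible vertex uses only raffinate; reformate, toluene are not used. There the energy constraint is tight.
So raffinate = 0.7182 barrels.
Hence cost = 91.19·0.7182 = $65.4927.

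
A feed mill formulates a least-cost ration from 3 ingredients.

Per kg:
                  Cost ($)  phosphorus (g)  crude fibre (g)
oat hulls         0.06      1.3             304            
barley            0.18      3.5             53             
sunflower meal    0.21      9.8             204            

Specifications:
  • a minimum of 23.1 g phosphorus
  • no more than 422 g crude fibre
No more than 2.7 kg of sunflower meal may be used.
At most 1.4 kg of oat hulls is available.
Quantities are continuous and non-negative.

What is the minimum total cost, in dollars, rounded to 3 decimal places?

Treat it as an LP. Let x1 = kg of oat hulls, x2 = kg of barley, x3 = kg of sunflower meal.
Minimise 0.06x1 + 0.18x2 + 0.21x3 subject to:
  1.3x1 + 3.5x2 + 9.8x3 ≥ 23.1   (phosphorus)
  304x1 + 53x2 + 204x3 ≤ 422   (crude fibre)
  x3 ≤ 2.7
  x1 ≤ 1.4
  x1, x2, x3 ≥ 0.
At the optimum only barley, sunflower meal are positive (oat hulls = 0). There the phosphorus and crude fibre constraints are tight.
So barley = 2.964 kg, sunflower meal = 1.299 kg.
Objective = 0.18·2.964 + 0.21·1.299 = 0.80631.

$0.806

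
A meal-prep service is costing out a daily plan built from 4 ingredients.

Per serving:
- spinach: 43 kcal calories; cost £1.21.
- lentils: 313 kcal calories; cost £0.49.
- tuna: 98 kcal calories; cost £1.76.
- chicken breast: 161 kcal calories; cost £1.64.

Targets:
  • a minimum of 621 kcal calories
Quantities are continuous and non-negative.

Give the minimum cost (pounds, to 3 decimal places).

Treat it as an LP. Let x1 = servings of spinach, x2 = servings of lentils, x3 = servings of tuna, x4 = servings of chicken breast.
Minimise 1.21x1 + 0.49x2 + 1.76x3 + 1.64x4 with:
  43x1 + 313x2 + 98x3 + 161x4 ≥ 621   (calories)
  x1, x2, x3, x4 ≥ 0.
The cheapest feasible vertex uses only lentils; spinach, tuna, chicken breast are not used. The calories requirement is met with equality.
So lentils = 1.984 servings.
Total cost: 0.49·1.984 = 0.97216.

£0.972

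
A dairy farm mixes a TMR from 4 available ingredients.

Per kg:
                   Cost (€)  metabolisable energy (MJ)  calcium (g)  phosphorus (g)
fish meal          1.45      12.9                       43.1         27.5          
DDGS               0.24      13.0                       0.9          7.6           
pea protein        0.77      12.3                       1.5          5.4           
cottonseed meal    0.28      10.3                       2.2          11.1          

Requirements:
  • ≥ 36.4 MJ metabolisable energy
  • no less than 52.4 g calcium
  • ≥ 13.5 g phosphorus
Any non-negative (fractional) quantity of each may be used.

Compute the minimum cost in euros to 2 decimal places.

€2.10

This is a linear program. Let x1 = kg of fish meal, x2 = kg of DDGS, x3 = kg of pea protein, x4 = kg of cottonseed meal.
Minimise 1.45x1 + 0.24x2 + 0.77x3 + 0.28x4 subject to:
  12.9x1 + 13x2 + 12.3x3 + 10.3x4 ≥ 36.4   (metabolisable energy)
  43.1x1 + 0.9x2 + 1.5x3 + 2.2x4 ≥ 52.4   (calcium)
  27.5x1 + 7.6x2 + 5.4x3 + 11.1x4 ≥ 13.5   (phosphorus)
  x1, x2, x3, x4 ≥ 0.
At the optimum only fish meal, DDGS are positive (pea protein, cottonseed meal = 0). The metabolisable energy and calcium requirements are met with equality.
That vertex is x1 = 1.182, x2 = 1.627.
Cost = 1.45·1.182 + 0.24·1.627 = 2.1044.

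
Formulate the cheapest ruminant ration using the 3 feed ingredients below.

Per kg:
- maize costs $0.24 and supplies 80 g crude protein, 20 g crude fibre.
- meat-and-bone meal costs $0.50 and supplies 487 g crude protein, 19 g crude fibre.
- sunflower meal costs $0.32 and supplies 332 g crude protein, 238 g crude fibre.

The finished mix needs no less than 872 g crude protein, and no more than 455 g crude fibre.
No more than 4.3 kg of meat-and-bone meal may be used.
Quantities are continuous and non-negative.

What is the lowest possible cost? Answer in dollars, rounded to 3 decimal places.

$0.856

Let x1 = kg of maize, x2 = kg of meat-and-bone meal, x3 = kg of sunflower meal.
min 0.24x1 + 0.5x2 + 0.32x3 subject to:
  80x1 + 487x2 + 332x3 ≥ 872   (crude protein)
  20x1 + 19x2 + 238x3 ≤ 455   (crude fibre)
  x2 ≤ 4.3
  x1, x2, x3 ≥ 0.
The optimal basis is {meat-and-bone meal, sunflower meal}; maize drops out. The crude protein and crude fibre requirements are met with equality.
Solving gives x2 = 0.5153, x3 = 1.871.
Hence cost = 0.5·0.5153 + 0.32·1.871 = $0.85637.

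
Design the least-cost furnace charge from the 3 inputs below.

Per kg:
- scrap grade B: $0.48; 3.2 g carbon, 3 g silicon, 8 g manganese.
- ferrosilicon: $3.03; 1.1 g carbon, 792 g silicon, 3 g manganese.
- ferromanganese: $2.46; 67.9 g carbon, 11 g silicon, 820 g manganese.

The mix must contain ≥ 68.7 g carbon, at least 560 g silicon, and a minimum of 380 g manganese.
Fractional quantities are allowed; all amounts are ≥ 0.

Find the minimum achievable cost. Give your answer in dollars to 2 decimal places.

$4.56

This is a linear program. Let x1 = kg of scrap grade B, x2 = kg of ferrosilicon, x3 = kg of ferromanganese.
min 0.48x1 + 3.03x2 + 2.46x3 s.t.:
  3.2x1 + 1.1x2 + 67.9x3 ≥ 68.7   (carbon)
  3x1 + 792x2 + 11x3 ≥ 560   (silicon)
  8x1 + 3x2 + 820x3 ≥ 380   (manganese)
  x1, x2, x3 ≥ 0.
The minimum-cost mix takes nothing from scrap grade B — only ferrosilicon, ferromanganese. The carbon and silicon requirements are met with equality.
That vertex is x2 = 0.6932, x3 = 1.001.
Total cost: 3.03·0.6932 + 2.46·1.001 = 4.5629.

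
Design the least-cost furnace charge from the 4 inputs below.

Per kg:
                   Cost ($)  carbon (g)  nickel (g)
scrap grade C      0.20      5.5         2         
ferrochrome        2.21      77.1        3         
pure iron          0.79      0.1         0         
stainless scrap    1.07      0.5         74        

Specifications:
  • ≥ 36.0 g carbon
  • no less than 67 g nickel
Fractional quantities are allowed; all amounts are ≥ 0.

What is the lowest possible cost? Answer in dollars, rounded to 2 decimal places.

Let x1 = kg of scrap grade C, x2 = kg of ferrochrome, x3 = kg of pure iron, x4 = kg of stainless scrap.
min 0.2x1 + 2.21x2 + 0.79x3 + 1.07x4 s.t.:
  5.5x1 + 77.1x2 + 0.1x3 + 0.5x4 ≥ 36   (carbon)
  2x1 + 3x2 + 74x4 ≥ 67   (nickel)
  x1, x2, x3, x4 ≥ 0.
The minimum-cost mix takes nothing from scrap grade C, pure iron — only ferrochrome, stainless scrap. There the carbon and nickel constraints are tight.
Optimal quantities: ferrochrome = 0.4612 kg, stainless scrap = 0.8867 kg.
Cost = 2.21·0.4612 + 1.07·0.8867 = 1.9680.

$1.97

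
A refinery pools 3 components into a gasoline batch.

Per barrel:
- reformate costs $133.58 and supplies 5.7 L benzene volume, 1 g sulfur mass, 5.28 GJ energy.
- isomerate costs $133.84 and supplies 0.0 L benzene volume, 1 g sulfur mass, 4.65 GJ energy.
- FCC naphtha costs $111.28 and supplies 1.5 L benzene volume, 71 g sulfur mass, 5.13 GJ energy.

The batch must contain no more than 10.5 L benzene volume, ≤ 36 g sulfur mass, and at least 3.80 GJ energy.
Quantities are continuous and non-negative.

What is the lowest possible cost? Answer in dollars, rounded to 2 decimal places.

$86.81

Set it up as a linear program. Let x1 = barrels of reformate, x2 = barrels of isomerate, x3 = barrels of FCC naphtha.
min 133.58x1 + 133.84x2 + 111.28x3 s.t.:
  5.7x1 + 1.5x3 ≤ 10.5   (benzene volume)
  1x1 + 1x2 + 71x3 ≤ 36   (sulfur mass)
  5.28x1 + 4.65x2 + 5.13x3 ≥ 3.8   (energy)
  x1, x2, x3 ≥ 0.
The cheapest feasible vertex uses only reformate, FCC naphtha; isomerate is not used. Binding constraints: sulfur mass and energy.
That vertex is x1 = 0.2302, x3 = 0.5038.
Cost = 133.58·0.2302 + 111.28·0.5038 = 86.8130.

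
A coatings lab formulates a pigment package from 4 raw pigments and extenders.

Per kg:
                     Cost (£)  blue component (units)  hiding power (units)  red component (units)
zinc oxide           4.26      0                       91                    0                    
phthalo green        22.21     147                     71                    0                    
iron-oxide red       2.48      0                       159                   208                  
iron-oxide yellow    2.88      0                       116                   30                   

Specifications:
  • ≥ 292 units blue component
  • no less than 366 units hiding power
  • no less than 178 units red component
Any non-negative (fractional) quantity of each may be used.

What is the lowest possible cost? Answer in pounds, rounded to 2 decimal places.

Set it up as a linear program. Let x1 = kg of zinc oxide, x2 = kg of phthalo green, x3 = kg of iron-oxide red, x4 = kg of iron-oxide yellow.
Minimise 4.26x1 + 22.21x2 + 2.48x3 + 2.88x4 s.t.:
  147x2 ≥ 292   (blue component)
  91x1 + 71x2 + 159x3 + 116x4 ≥ 366   (hiding power)
  208x3 + 30x4 ≥ 178   (red component)
  x1, x2, x3, x4 ≥ 0.
The optimal basis is {phthalo green, iron-oxide red}; zinc oxide, iron-oxide yellow drop out. There the blue component and hiding power constraints are tight.
So phthalo green = 1.9864 kg, iron-oxide red = 1.4149 kg.
Hence cost = 22.21·1.9864 + 2.48·1.4149 = £47.6269.

£47.63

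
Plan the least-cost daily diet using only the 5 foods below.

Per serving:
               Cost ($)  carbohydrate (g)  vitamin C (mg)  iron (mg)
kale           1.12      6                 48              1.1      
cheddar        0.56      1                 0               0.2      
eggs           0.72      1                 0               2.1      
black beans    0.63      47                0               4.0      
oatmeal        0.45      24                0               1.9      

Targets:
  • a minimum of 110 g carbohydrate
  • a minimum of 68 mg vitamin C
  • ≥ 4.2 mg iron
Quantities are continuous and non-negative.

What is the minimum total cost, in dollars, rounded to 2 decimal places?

This is a linear program. Let x1 = servings of kale, x2 = servings of cheddar, x3 = servings of eggs, x4 = servings of black beans, x5 = servings of oatmeal.
Minimise 1.12x1 + 0.56x2 + 0.72x3 + 0.63x4 + 0.45x5 subject to:
  6x1 + 1x2 + 1x3 + 47x4 + 24x5 ≥ 110   (carbohydrate)
  48x1 ≥ 68   (vitamin C)
  1.1x1 + 0.2x2 + 2.1x3 + 4x4 + 1.9x5 ≥ 4.2   (iron)
  x1, x2, x3, x4, x5 ≥ 0.
The optimal basis is {kale, black beans}; cheddar, eggs, oatmeal drop out. Binding constraints: carbohydrate and vitamin C.
Optimal quantities: kale = 1.417 servings, black beans = 2.16 servings.
Cost = 1.12·1.417 + 0.63·2.16 = 2.9478.

$2.95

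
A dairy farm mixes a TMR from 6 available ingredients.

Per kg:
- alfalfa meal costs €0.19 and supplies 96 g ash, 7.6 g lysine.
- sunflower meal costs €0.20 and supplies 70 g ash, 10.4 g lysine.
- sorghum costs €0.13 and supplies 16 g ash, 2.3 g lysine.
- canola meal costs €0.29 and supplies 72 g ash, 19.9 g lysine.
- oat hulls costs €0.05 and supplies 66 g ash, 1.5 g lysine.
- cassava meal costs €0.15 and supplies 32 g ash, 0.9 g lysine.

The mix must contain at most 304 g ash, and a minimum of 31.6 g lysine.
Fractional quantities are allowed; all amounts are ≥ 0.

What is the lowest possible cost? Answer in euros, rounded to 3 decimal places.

€0.461

Let x1 = kg of alfalfa meal, x2 = kg of sunflower meal, x3 = kg of sorghum, x4 = kg of canola meal, x5 = kg of oat hulls, x6 = kg of cassava meal.
Minimize 0.19x1 + 0.2x2 + 0.13x3 + 0.29x4 + 0.05x5 + 0.15x6 s.t.:
  96x1 + 70x2 + 16x3 + 72x4 + 66x5 + 32x6 ≤ 304   (ash)
  7.6x1 + 10.4x2 + 2.3x3 + 19.9x4 + 1.5x5 + 0.9x6 ≥ 31.6   (lysine)
  x1, x2, x3, x4, x5, x6 ≥ 0.
The cheapest feasible vertex uses only canola meal; alfalfa meal, sunflower meal, sorghum, oat hulls, cassava meal are not used. There the lysine constraint is tight.
Optimal quantities: canola meal = 1.588 kg.
Total cost: 0.29·1.588 = 0.46052.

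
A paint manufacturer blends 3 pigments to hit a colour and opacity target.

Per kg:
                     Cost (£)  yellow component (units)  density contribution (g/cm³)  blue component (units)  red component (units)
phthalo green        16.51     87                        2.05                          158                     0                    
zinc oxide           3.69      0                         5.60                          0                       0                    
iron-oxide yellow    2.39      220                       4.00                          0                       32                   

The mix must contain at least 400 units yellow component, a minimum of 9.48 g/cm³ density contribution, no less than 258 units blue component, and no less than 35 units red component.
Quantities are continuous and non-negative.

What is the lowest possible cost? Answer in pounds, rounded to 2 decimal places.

Treat it as an LP. Let x1 = kg of phthalo green, x2 = kg of zinc oxide, x3 = kg of iron-oxide yellow.
min 16.51x1 + 3.69x2 + 2.39x3 subject to:
  87x1 + 220x3 ≥ 400   (yellow component)
  2.05x1 + 5.6x2 + 4x3 ≥ 9.48   (density contribution)
  158x1 ≥ 258   (blue component)
  32x3 ≥ 35   (red component)
  x1, x2, x3 ≥ 0.
The cheapest feasible vertex uses only phthalo green, iron-oxide yellow; zinc oxide is not used. There the density contribution and blue component constraints are tight.
So phthalo green = 1.633 kg, iron-oxide yellow = 1.533 kg.
Objective = 16.51·1.633 + 2.39·1.533 = 30.6247.

£30.62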